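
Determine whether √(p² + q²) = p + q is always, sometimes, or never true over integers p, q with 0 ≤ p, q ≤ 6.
Sometimes true

It holds at (p, q) = (0, 6) (both sides equal 6), but fails at (p, q) = (4, 2) (LHS = 2·√(5) ≈ 4.472, RHS = 6).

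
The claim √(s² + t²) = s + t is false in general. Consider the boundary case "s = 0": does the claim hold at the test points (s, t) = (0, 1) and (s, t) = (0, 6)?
At (0, 1): LHS = 1, RHS = 1 → equal
At (0, 6): LHS = 6, RHS = 6 → equal

So the claim does hold at both of these boundary points, even though it is not an identity.

Answer: Yes, holds at both test points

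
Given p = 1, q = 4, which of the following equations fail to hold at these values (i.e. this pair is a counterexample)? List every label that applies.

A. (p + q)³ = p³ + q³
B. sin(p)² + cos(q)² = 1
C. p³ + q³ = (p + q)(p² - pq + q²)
A, B

Evaluating each claim at the given values:
A. LHS = 125, RHS = 65 → fails here (LHS ≠ RHS)
B. LHS = cos(4)² + sin(1)² ≈ 1.135, RHS = 1 → fails here (LHS ≠ RHS)
C. LHS = 65, RHS = 65 → holds here (LHS = RHS)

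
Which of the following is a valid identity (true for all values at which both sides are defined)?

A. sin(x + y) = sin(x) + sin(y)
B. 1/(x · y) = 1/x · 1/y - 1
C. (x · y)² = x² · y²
A: fails at (2, 2) — LHS = sin(4) ≈ -0.7568, RHS = 2·sin(2) ≈ 1.819.
B: fails at (4, 6) — LHS = 1/24, RHS = -23/24.
C: holds — e.g. at (1, 4), both sides equal 16.

Answer: C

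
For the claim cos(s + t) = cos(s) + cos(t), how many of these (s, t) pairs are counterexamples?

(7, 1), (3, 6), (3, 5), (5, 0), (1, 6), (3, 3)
Testing each pair:
(7, 1): LHS = cos(8) ≈ -0.1455, RHS = cos(1) + cos(7) ≈ 1.294 → counterexample
(3, 6): LHS = cos(9) ≈ -0.9111, RHS = cos(3) + cos(6) ≈ -0.02982 → counterexample
(3, 5): LHS = cos(8) ≈ -0.1455, RHS = cos(3) + cos(5) ≈ -0.7063 → counterexample
(5, 0): LHS = cos(5) ≈ 0.2837, RHS = cos(5) + 1 ≈ 1.284 → counterexample
(1, 6): LHS = cos(7) ≈ 0.7539, RHS = cos(1) + cos(6) ≈ 1.5 → counterexample
(3, 3): LHS = cos(6) ≈ 0.9602, RHS = 2·cos(3) ≈ -1.98 → counterexample

That makes 6 counterexamples.

Answer: 6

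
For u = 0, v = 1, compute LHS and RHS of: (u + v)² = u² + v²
LHS = (0 + 1)² = 1
RHS = 0² + 1² = 1

LHS = RHS: the two sides agree.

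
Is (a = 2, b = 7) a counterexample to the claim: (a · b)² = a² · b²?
Substituting a = 2, b = 7:
LHS = (2 · 7)² = 196
RHS = 2² · 7² = 196

The sides agree, so this pair does not disprove the claim.

Answer: No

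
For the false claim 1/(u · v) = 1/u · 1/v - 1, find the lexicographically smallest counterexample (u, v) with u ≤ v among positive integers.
(u, v) = (1, 1)

Substituting (1, 1) into the claim:
LHS = 1/(1 · 1) = 1
RHS = 1/1 · 1/1 - 1 = 0

Since LHS ≠ RHS, this pair disproves the claim, and no lexicographically smaller pair (u ≤ v, positive integers) does.

For instance (4, 8) is also a counterexample (LHS = 1/32, RHS = -31/32), but it's lexicographically larger.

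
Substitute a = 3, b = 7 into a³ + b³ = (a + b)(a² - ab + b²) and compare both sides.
LHS = 3³ + 7³ = 370
RHS = (3 + 7)(3² - 3·7 + 7²) = 370

LHS = RHS: the two sides agree.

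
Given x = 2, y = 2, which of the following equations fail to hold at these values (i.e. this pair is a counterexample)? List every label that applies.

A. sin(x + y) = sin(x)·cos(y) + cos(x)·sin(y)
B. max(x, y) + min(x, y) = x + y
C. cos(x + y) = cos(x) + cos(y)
Evaluating each claim at the given values:
A. LHS = sin(4) ≈ -0.7568, RHS = 2·sin(2)·cos(2) ≈ -0.7568 → holds here (LHS = RHS)
B. LHS = 4, RHS = 4 → holds here (LHS = RHS)
C. LHS = cos(4) ≈ -0.6536, RHS = 2·cos(2) ≈ -0.8323 → fails here (LHS ≠ RHS)

Answer: C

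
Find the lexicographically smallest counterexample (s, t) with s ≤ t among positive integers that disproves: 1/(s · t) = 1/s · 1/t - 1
Substituting (1, 1) into the claim:
LHS = 1/(1 · 1) = 1
RHS = 1/1 · 1/1 - 1 = 0

Since LHS ≠ RHS, this pair disproves the claim, and no lexicographically smaller pair (s ≤ t, positive integers) does.

For instance (1, 5) is also a counterexample (LHS = 1/5, RHS = -4/5), but it's lexicographically larger.

Answer: (s, t) = (1, 1)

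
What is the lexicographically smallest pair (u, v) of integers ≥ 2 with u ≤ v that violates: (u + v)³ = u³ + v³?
(u, v) = (2, 2)

Substituting (2, 2) into the claim:
LHS = (2 + 2)³ = 64
RHS = 2³ + 2³ = 16

Since LHS ≠ RHS, this pair disproves the claim, and no lexicographically smaller pair (u ≤ v, integers ≥ 2) does.

For instance (2, 9) is also a counterexample (LHS = 1331, RHS = 737), but it's lexicographically larger.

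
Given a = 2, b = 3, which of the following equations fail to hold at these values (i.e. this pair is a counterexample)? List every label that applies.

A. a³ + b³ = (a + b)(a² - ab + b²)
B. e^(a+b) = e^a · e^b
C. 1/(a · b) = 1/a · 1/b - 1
Evaluating each claim at the given values:
A. LHS = 35, RHS = 35 → holds here (LHS = RHS)
B. LHS = e^5 ≈ 148.4, RHS = e^5 ≈ 148.4 → holds here (LHS = RHS)
C. LHS = 1/6, RHS = -5/6 → fails here (LHS ≠ RHS)

Answer: C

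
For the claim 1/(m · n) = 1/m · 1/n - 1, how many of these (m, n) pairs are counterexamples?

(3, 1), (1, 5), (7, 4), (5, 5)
4

Testing each pair:
(3, 1): LHS = 1/3, RHS = -2/3 → counterexample
(1, 5): LHS = 1/5, RHS = -4/5 → counterexample
(7, 4): LHS = 1/28, RHS = -27/28 → counterexample
(5, 5): LHS = 1/25, RHS = -24/25 → counterexample

That makes 4 counterexamples.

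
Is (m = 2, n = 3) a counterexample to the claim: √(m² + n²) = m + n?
Substituting m = 2, n = 3:
LHS = √(2² + 3²) = √(13) ≈ 3.606
RHS = 2 + 3 = 5

Since LHS ≠ RHS, this pair disproves the claim.

Answer: Yes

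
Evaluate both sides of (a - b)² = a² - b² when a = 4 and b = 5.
LHS = (4 - 5)² = 1
RHS = 4² - 5² = -9

LHS ≠ RHS, so the equation does not hold here.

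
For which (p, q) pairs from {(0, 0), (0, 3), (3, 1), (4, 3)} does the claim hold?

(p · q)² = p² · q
Testing each pair:
(0, 0): LHS = 0, RHS = 0 → holds
(0, 3): LHS = 0, RHS = 0 → holds
(3, 1): LHS = 9, RHS = 9 → holds
(4, 3): LHS = 144, RHS = 48 → fails

3 of 4 pairs satisfy the claim.

Answer: (0, 0), (0, 3), (3, 1)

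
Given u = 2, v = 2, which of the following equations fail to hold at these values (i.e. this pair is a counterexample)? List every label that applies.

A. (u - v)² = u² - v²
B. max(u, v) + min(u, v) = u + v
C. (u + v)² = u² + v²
C

Evaluating each claim at the given values:
A. LHS = 0, RHS = 0 → holds here (LHS = RHS)
B. LHS = 4, RHS = 4 → holds here (LHS = RHS)
C. LHS = 16, RHS = 8 → fails here (LHS ≠ RHS)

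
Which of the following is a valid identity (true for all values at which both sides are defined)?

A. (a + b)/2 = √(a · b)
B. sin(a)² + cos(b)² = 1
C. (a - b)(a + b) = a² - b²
A: fails at (4, 6) — LHS = 5, RHS = 2·√(6) ≈ 4.899.
B: fails at (1, 5) — LHS = cos(5)² + sin(1)² ≈ 0.7885, RHS = 1.
C: holds — e.g. at (2, 5), both sides equal -21.

Answer: C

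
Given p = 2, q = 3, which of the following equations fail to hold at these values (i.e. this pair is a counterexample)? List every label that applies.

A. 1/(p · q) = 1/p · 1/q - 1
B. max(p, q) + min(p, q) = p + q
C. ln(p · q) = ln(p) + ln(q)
Evaluating each claim at the given values:
A. LHS = 1/6, RHS = -5/6 → fails here (LHS ≠ RHS)
B. LHS = 5, RHS = 5 → holds here (LHS = RHS)
C. LHS = ln(6) ≈ 1.792, RHS = ln(2) + ln(3) ≈ 1.792 → holds here (LHS = RHS)

Answer: A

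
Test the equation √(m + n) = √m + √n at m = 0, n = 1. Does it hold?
Holds

Substituting m = 0, n = 1:

LHS = √(0 + 1) = 1
RHS = √0 + √1 = 1

LHS = RHS, so the equation holds at this point.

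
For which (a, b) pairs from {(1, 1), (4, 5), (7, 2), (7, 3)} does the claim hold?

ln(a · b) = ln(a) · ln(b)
(1, 1)

Testing each pair:
(1, 1): LHS = 0, RHS = 0 → holds
(4, 5): LHS = ln(20) ≈ 2.996, RHS = ln(4)·ln(5) ≈ 2.231 → fails
(7, 2): LHS = ln(14) ≈ 2.639, RHS = ln(2)·ln(7) ≈ 1.349 → fails
(7, 3): LHS = ln(21) ≈ 3.045, RHS = ln(3)·ln(7) ≈ 2.138 → fails

1 of 4 pairs satisfies the claim.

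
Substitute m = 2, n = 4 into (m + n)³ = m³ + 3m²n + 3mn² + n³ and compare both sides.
LHS = (2 + 4)³ = 216
RHS = 2³ + 3·2²·4 + 3·2·4² + 4³ = 216

LHS = RHS: the two sides agree.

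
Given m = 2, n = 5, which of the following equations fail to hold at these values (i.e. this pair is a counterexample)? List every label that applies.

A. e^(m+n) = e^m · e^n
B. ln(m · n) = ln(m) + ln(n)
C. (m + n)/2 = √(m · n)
C

Evaluating each claim at the given values:
A. LHS = e^7 ≈ 1097, RHS = e^7 ≈ 1097 → holds here (LHS = RHS)
B. LHS = ln(10) ≈ 2.303, RHS = ln(2) + ln(5) ≈ 2.303 → holds here (LHS = RHS)
C. LHS = 7/2, RHS = √(10) ≈ 3.162 → fails here (LHS ≠ RHS)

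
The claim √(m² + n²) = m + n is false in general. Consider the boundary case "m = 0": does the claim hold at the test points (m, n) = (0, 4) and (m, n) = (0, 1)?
At (0, 4): LHS = 4, RHS = 4 → equal
At (0, 1): LHS = 1, RHS = 1 → equal

So the claim does hold at both of these boundary points, even though it is not an identity.

Answer: Yes, holds at both test points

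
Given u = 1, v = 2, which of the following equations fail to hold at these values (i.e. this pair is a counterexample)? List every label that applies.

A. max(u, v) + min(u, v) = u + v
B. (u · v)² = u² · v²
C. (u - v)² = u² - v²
Evaluating each claim at the given values:
A. LHS = 3, RHS = 3 → holds here (LHS = RHS)
B. LHS = 4, RHS = 4 → holds here (LHS = RHS)
C. LHS = 1, RHS = -3 → fails here (LHS ≠ RHS)

Answer: C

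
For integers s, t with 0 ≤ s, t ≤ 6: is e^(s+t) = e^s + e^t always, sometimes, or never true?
Never true

The claim fails for every pair in the range. For instance at (s, t) = (3, 0): LHS = e^3 ≈ 20.09, RHS = 1 + e^3 ≈ 21.09.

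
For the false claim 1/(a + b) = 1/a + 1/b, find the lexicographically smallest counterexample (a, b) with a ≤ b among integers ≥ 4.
Substituting (4, 4) into the claim:
LHS = 1/(4 + 4) = 1/8
RHS = 1/4 + 1/4 = 1/2

Since LHS ≠ RHS, this pair disproves the claim, and no lexicographically smaller pair (a ≤ b, integers ≥ 4) does.

For instance (5, 5) is also a counterexample (LHS = 1/10, RHS = 2/5), but it's lexicographically larger.

Answer: (a, b) = (4, 4)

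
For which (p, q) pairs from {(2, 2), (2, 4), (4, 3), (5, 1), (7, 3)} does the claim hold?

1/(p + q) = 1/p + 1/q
Testing each pair:
(2, 2): LHS = 1/4, RHS = 1 → fails
(2, 4): LHS = 1/6, RHS = 3/4 → fails
(4, 3): LHS = 1/7, RHS = 7/12 → fails
(5, 1): LHS = 1/6, RHS = 6/5 → fails
(7, 3): LHS = 1/10, RHS = 10/21 → fails

No pair satisfies the claim.

Answer: None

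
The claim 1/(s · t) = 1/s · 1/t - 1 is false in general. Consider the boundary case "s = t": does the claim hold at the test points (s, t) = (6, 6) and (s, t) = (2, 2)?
No, fails at both test points

At (6, 6): LHS = 1/36 ≠ RHS = -35/36
At (2, 2): LHS = 1/4 ≠ RHS = -3/4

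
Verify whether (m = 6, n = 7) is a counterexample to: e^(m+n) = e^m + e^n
Substituting m = 6, n = 7:
LHS = e^(6+7) = e^13 ≈ 442413.4
RHS = e^6 + e^7 ≈ 1500

Since LHS ≠ RHS, this pair disproves the claim.

Answer: Yes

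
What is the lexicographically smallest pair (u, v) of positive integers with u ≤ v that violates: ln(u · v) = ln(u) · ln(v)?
(u, v) = (1, 2)

Substituting (1, 2) into the claim:
LHS = ln(1 · 2) = ln(2) ≈ 0.6931
RHS = ln(1) · ln(2) = 0

Since LHS ≠ RHS, this pair disproves the claim, and no lexicographically smaller pair (u ≤ v, positive integers) does.

For instance (4, 5) is also a counterexample (LHS = ln(20) ≈ 2.996, RHS = ln(4)·ln(5) ≈ 2.231), but it's lexicographically larger.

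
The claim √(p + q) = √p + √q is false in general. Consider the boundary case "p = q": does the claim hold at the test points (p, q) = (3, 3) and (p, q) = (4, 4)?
No, fails at both test points

At (3, 3): LHS = √(6) ≈ 2.449 ≠ RHS = 2·√(3) ≈ 3.464
At (4, 4): LHS = 2·√(2) ≈ 2.828 ≠ RHS = 4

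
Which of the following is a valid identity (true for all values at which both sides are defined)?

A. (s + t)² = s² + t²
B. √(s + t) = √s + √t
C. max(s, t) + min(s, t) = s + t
C

A: fails at (1, 1) — LHS = 4, RHS = 2.
B: fails at (5, 8) — LHS = √(13) ≈ 3.606, RHS = √(5) + 2·√(2) ≈ 5.064.
C: holds — e.g. at (1, 5), both sides equal 6.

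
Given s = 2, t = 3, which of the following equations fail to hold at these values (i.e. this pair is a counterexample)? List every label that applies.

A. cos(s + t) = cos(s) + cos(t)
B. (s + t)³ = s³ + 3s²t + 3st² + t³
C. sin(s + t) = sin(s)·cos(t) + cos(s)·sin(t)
A

Evaluating each claim at the given values:
A. LHS = cos(5) ≈ 0.2837, RHS = cos(3) + cos(2) ≈ -1.406 → fails here (LHS ≠ RHS)
B. LHS = 125, RHS = 125 → holds here (LHS = RHS)
C. LHS = sin(5) ≈ -0.9589, RHS = sin(2)·cos(3) + sin(3)·cos(2) ≈ -0.9589 → holds here (LHS = RHS)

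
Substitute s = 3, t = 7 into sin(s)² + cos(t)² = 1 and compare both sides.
LHS = sin(3)² + cos(7)² ≈ 0.5883
RHS = 1

LHS ≠ RHS (they differ by about 0.4117), so the equation does not hold here.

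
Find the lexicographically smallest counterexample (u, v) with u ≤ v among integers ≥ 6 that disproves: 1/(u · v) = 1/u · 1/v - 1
Substituting (6, 6) into the claim:
LHS = 1/(6 · 6) = 1/36
RHS = 1/6 · 1/6 - 1 = -35/36

Since LHS ≠ RHS, this pair disproves the claim, and no lexicographically smaller pair (u ≤ v, integers ≥ 6) does.

For instance (6, 12) is also a counterexample (LHS = 1/72, RHS = -71/72), but it's lexicographically larger.

Answer: (u, v) = (6, 6)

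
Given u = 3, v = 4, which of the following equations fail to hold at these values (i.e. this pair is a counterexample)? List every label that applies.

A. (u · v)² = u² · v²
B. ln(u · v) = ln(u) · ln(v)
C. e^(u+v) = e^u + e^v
Evaluating each claim at the given values:
A. LHS = 144, RHS = 144 → holds here (LHS = RHS)
B. LHS = ln(12) ≈ 2.485, RHS = ln(3)·ln(4) ≈ 1.523 → fails here (LHS ≠ RHS)
C. LHS = e^7 ≈ 1097, RHS = e^3 + e^4 ≈ 74.68 → fails here (LHS ≠ RHS)

Answer: B, C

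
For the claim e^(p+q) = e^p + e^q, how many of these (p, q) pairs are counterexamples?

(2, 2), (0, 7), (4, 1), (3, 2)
4

Testing each pair:
(2, 2): LHS = e^4 ≈ 54.6, RHS = 2·e^2 ≈ 14.78 → counterexample
(0, 7): LHS = e^7 ≈ 1097, RHS = 1 + e^7 ≈ 1098 → counterexample
(4, 1): LHS = e^5 ≈ 148.4, RHS = e + e^4 ≈ 57.32 → counterexample
(3, 2): LHS = e^5 ≈ 148.4, RHS = e^2 + e^3 ≈ 27.47 → counterexample

That makes 4 counterexamples.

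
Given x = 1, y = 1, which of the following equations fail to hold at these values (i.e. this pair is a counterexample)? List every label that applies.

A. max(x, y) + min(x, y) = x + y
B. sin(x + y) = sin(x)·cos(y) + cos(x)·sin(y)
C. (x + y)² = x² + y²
C

Evaluating each claim at the given values:
A. LHS = 2, RHS = 2 → holds here (LHS = RHS)
B. LHS = sin(2) ≈ 0.9093, RHS = 2·sin(1)·cos(1) ≈ 0.9093 → holds here (LHS = RHS)
C. LHS = 4, RHS = 2 → fails here (LHS ≠ RHS)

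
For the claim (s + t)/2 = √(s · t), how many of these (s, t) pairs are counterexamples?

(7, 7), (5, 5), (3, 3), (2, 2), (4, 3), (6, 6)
Testing each pair:
(7, 7): LHS = 7, RHS = 7 → satisfies claim
(5, 5): LHS = 5, RHS = 5 → satisfies claim
(3, 3): LHS = 3, RHS = 3 → satisfies claim
(2, 2): LHS = 2, RHS = 2 → satisfies claim
(4, 3): LHS = 7/2, RHS = 2·√(3) ≈ 3.464 → counterexample
(6, 6): LHS = 6, RHS = 6 → satisfies claim

That makes 1 counterexample.

Answer: 1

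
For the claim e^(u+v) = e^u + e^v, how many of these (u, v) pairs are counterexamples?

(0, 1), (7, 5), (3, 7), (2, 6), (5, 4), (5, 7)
Testing each pair:
(0, 1): LHS = e ≈ 2.718, RHS = 1 + e ≈ 3.718 → counterexample
(7, 5): LHS = e^12 ≈ 162754.8, RHS = e^5 + e^7 ≈ 1245 → counterexample
(3, 7): LHS = e^10 ≈ 22026.5, RHS = e^3 + e^7 ≈ 1117 → counterexample
(2, 6): LHS = e^8 ≈ 2981, RHS = e^2 + e^6 ≈ 410.8 → counterexample
(5, 4): LHS = e^9 ≈ 8103, RHS = e^4 + e^5 ≈ 203 → counterexample
(5, 7): LHS = e^12 ≈ 162754.8, RHS = e^5 + e^7 ≈ 1245 → counterexample

That makes 6 counterexamples.

Answer: 6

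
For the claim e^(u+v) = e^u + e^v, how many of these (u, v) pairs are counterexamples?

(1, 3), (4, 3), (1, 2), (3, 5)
4

Testing each pair:
(1, 3): LHS = e^4 ≈ 54.6, RHS = e + e^3 ≈ 22.8 → counterexample
(4, 3): LHS = e^7 ≈ 1097, RHS = e^3 + e^4 ≈ 74.68 → counterexample
(1, 2): LHS = e^3 ≈ 20.09, RHS = e + e^2 ≈ 10.11 → counterexample
(3, 5): LHS = e^8 ≈ 2981, RHS = e^3 + e^5 ≈ 168.5 → counterexample

That makes 4 counterexamples.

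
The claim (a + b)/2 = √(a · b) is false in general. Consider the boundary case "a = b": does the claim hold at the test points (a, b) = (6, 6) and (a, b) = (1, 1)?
At (6, 6): LHS = 6, RHS = 6 → equal
At (1, 1): LHS = 1, RHS = 1 → equal

So the claim does hold at both of these boundary points, even though it is not an identity.

Answer: Yes, holds at both test points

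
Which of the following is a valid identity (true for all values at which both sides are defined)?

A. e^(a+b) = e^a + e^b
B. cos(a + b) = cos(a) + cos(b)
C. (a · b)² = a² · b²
C

A: fails at (4, 4) — LHS = e^8 ≈ 2981, RHS = 2·e^4 ≈ 109.2.
B: fails at (1, 4) — LHS = cos(5) ≈ 0.2837, RHS = cos(4) + cos(1) ≈ -0.1133.
C: holds — e.g. at (6, 7), both sides equal 1764.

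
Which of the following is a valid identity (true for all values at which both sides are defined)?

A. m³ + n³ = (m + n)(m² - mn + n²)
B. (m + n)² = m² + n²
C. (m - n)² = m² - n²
A

A: holds — e.g. at (2, 5), both sides equal 133.
B: fails at (2, 5) — LHS = 49, RHS = 29.
C: fails at (2, 4) — LHS = 4, RHS = -12.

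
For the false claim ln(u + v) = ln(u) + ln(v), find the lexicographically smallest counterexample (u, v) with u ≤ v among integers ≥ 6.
Substituting (6, 6) into the claim:
LHS = ln(6 + 6) = ln(12) ≈ 2.485
RHS = ln(6) + ln(6) = 2·ln(6) ≈ 3.584

Since LHS ≠ RHS, this pair disproves the claim, and no lexicographically smaller pair (u ≤ v, integers ≥ 6) does.

For instance (9, 9) is also a counterexample (LHS = ln(18) ≈ 2.89, RHS = 2·ln(9) ≈ 4.394), but it's lexicographically larger.

Answer: (u, v) = (6, 6)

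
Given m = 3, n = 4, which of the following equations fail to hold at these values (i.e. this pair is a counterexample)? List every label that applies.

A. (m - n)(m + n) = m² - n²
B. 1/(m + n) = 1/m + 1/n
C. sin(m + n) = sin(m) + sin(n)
Evaluating each claim at the given values:
A. LHS = -7, RHS = -7 → holds here (LHS = RHS)
B. LHS = 1/7, RHS = 7/12 → fails here (LHS ≠ RHS)
C. LHS = sin(7) ≈ 0.657, RHS = sin(4) + sin(3) ≈ -0.6157 → fails here (LHS ≠ RHS)

Answer: B, C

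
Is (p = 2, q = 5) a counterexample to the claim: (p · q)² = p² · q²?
Substituting p = 2, q = 5:
LHS = (2 · 5)² = 100
RHS = 2² · 5² = 100

The sides agree, so this pair does not disprove the claim.

Answer: No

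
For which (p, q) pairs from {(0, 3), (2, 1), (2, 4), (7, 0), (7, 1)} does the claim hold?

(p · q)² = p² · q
(0, 3), (2, 1), (7, 0), (7, 1)

Testing each pair:
(0, 3): LHS = 0, RHS = 0 → holds
(2, 1): LHS = 4, RHS = 4 → holds
(2, 4): LHS = 64, RHS = 16 → fails
(7, 0): LHS = 0, RHS = 0 → holds
(7, 1): LHS = 49, RHS = 49 → holds

4 of 5 pairs satisfy the claim.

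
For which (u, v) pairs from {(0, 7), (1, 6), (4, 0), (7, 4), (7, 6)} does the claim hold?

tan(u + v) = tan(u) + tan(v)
(0, 7), (4, 0)

Testing each pair:
(0, 7): LHS = tan(7) ≈ 0.8714, RHS = tan(7) ≈ 0.8714 → holds
(1, 6): LHS = tan(7) ≈ 0.8714, RHS = tan(6) + tan(1) ≈ 1.266 → fails
(4, 0): LHS = tan(4) ≈ 1.158, RHS = tan(4) ≈ 1.158 → holds
(7, 4): LHS = tan(11) ≈ -226, RHS = tan(7) + tan(4) ≈ 2.029 → fails
(7, 6): LHS = tan(13) ≈ 0.463, RHS = tan(6) + tan(7) ≈ 0.5804 → fails

2 of 5 pairs satisfy the claim.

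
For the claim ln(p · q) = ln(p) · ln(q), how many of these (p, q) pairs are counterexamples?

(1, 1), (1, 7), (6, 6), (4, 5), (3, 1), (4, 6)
Testing each pair:
(1, 1): LHS = 0, RHS = 0 → satisfies claim
(1, 7): LHS = ln(7) ≈ 1.946, RHS = 0 → counterexample
(6, 6): LHS = ln(36) ≈ 3.584, RHS = ln(6)² ≈ 3.21 → counterexample
(4, 5): LHS = ln(20) ≈ 2.996, RHS = ln(4)·ln(5) ≈ 2.231 → counterexample
(3, 1): LHS = ln(3) ≈ 1.099, RHS = 0 → counterexample
(4, 6): LHS = ln(24) ≈ 3.178, RHS = ln(4)·ln(6) ≈ 2.484 → counterexample

That makes 5 counterexamples.

Answer: 5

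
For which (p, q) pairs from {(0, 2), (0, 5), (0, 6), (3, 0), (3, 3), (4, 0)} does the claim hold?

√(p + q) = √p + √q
(0, 2), (0, 5), (0, 6), (3, 0), (4, 0)

Testing each pair:
(0, 2): LHS = √(2) ≈ 1.414, RHS = √(2) ≈ 1.414 → holds
(0, 5): LHS = √(5) ≈ 2.236, RHS = √(5) ≈ 2.236 → holds
(0, 6): LHS = √(6) ≈ 2.449, RHS = √(6) ≈ 2.449 → holds
(3, 0): LHS = √(3) ≈ 1.732, RHS = √(3) ≈ 1.732 → holds
(3, 3): LHS = √(6) ≈ 2.449, RHS = 2·√(3) ≈ 3.464 → fails
(4, 0): LHS = 2, RHS = 2 → holds

5 of 6 pairs satisfy the claim.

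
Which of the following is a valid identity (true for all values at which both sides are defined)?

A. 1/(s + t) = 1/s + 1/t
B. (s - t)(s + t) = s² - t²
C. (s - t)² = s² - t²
A: fails at (3, 4) — LHS = 1/7, RHS = 7/12.
B: holds — e.g. at (5, 8), both sides equal -39.
C: fails at (1, 4) — LHS = 9, RHS = -15.

Answer: B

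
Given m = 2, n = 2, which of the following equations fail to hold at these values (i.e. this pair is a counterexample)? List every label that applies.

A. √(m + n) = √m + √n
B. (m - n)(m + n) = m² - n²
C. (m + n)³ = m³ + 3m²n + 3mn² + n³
A

Evaluating each claim at the given values:
A. LHS = 2, RHS = 2·√(2) ≈ 2.828 → fails here (LHS ≠ RHS)
B. LHS = 0, RHS = 0 → holds here (LHS = RHS)
C. LHS = 64, RHS = 64 → holds here (LHS = RHS)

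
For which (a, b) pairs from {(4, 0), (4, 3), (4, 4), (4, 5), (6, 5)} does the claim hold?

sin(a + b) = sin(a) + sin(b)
Testing each pair:
(4, 0): LHS = sin(4) ≈ -0.7568, RHS = sin(4) ≈ -0.7568 → holds
(4, 3): LHS = sin(7) ≈ 0.657, RHS = sin(4) + sin(3) ≈ -0.6157 → fails
(4, 4): LHS = sin(8) ≈ 0.9894, RHS = 2·sin(4) ≈ -1.514 → fails
(4, 5): LHS = sin(9) ≈ 0.4121, RHS = sin(5) + sin(4) ≈ -1.716 → fails
(6, 5): LHS = sin(11) ≈ -1, RHS = sin(5) + sin(6) ≈ -1.238 → fails

1 of 5 pairs satisfies the claim.

Answer: (4, 0)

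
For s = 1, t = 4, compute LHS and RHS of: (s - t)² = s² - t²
LHS = (1 - 4)² = 9
RHS = 1² - 4² = -15

LHS ≠ RHS, so the equation does not hold here.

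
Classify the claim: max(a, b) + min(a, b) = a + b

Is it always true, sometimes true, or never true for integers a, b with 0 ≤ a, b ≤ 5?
The identity holds for every pair in the range. For instance at (a, b) = (2, 3): both sides equal 5.

Answer: Always true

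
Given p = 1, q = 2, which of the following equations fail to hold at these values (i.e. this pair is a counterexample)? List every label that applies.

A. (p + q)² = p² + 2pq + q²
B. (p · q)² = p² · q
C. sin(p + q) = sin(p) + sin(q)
Evaluating each claim at the given values:
A. LHS = 9, RHS = 9 → holds here (LHS = RHS)
B. LHS = 4, RHS = 2 → fails here (LHS ≠ RHS)
C. LHS = sin(3) ≈ 0.1411, RHS = sin(1) + sin(2) ≈ 1.751 → fails here (LHS ≠ RHS)

Answer: B, C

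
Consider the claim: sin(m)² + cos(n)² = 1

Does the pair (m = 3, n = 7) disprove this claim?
Yes

Substituting m = 3, n = 7:
LHS = sin(3)² + cos(7)² ≈ 0.5883
RHS = 1

Since LHS ≠ RHS, this pair disproves the claim.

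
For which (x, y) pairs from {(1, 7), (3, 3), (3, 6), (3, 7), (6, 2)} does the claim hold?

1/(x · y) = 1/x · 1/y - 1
None

Testing each pair:
(1, 7): LHS = 1/7, RHS = -6/7 → fails
(3, 3): LHS = 1/9, RHS = -8/9 → fails
(3, 6): LHS = 1/18, RHS = -17/18 → fails
(3, 7): LHS = 1/21, RHS = -20/21 → fails
(6, 2): LHS = 1/12, RHS = -11/12 → fails

No pair satisfies the claim.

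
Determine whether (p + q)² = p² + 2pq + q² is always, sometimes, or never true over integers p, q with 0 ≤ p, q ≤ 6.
The identity holds for every pair in the range. For instance at (p, q) = (4, 4): both sides equal 64.

Answer: Always true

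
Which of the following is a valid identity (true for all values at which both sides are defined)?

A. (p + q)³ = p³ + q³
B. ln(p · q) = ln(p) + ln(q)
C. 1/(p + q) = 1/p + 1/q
A: fails at (1, 5) — LHS = 216, RHS = 126.
B: holds — e.g. at (1, 4), both sides equal ln(4) ≈ 1.386.
C: fails at (2, 2) — LHS = 1/4, RHS = 1.

Answer: B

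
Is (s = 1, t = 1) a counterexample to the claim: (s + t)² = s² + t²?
Yes

Substituting s = 1, t = 1:
LHS = (1 + 1)² = 4
RHS = 1² + 1² = 2

Since LHS ≠ RHS, this pair disproves the claim.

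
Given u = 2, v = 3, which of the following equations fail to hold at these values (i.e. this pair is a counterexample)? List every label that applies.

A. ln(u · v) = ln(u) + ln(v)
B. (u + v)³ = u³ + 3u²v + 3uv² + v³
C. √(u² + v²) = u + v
C

Evaluating each claim at the given values:
A. LHS = ln(6) ≈ 1.792, RHS = ln(2) + ln(3) ≈ 1.792 → holds here (LHS = RHS)
B. LHS = 125, RHS = 125 → holds here (LHS = RHS)
C. LHS = √(13) ≈ 3.606, RHS = 5 → fails here (LHS ≠ RHS)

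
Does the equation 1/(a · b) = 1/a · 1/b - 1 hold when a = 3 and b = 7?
Fails

Substituting a = 3, b = 7:

LHS = 1/(3 · 7) = 1/21
RHS = 1/3 · 1/7 - 1 = -20/21

LHS ≠ RHS, so the equation does not hold at this point.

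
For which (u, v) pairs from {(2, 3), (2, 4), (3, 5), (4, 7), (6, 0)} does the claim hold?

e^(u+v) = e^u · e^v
Testing each pair:
(2, 3): LHS = e^5 ≈ 148.4, RHS = e^5 ≈ 148.4 → holds
(2, 4): LHS = e^6 ≈ 403.4, RHS = e^6 ≈ 403.4 → holds
(3, 5): LHS = e^8 ≈ 2981, RHS = e^8 ≈ 2981 → holds
(4, 7): LHS = e^11 ≈ 59874.1, RHS = e^11 ≈ 59874.1 → holds
(6, 0): LHS = e^6 ≈ 403.4, RHS = e^6 ≈ 403.4 → holds

Every pair satisfies the claim.

Answer: All pairs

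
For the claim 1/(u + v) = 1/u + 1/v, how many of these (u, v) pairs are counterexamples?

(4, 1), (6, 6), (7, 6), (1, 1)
Testing each pair:
(4, 1): LHS = 1/5, RHS = 5/4 → counterexample
(6, 6): LHS = 1/12, RHS = 1/3 → counterexample
(7, 6): LHS = 1/13, RHS = 13/42 → counterexample
(1, 1): LHS = 1/2, RHS = 2 → counterexample

That makes 4 counterexamples.

Answer: 4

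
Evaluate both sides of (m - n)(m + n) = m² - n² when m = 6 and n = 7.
LHS = (6 - 7)(6 + 7) = -13
RHS = 6² - 7² = -13

LHS = RHS: the two sides agree.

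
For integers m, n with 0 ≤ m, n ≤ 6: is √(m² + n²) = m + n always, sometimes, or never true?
Sometimes true

It holds at (m, n) = (0, 3) (both sides equal 3), but fails at (m, n) = (4, 4) (LHS = 4·√(2) ≈ 5.657, RHS = 8).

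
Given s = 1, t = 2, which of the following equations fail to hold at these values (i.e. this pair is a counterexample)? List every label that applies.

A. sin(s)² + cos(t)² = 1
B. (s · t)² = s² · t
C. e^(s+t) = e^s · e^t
A, B

Evaluating each claim at the given values:
A. LHS = cos(2)² + sin(1)² ≈ 0.8813, RHS = 1 → fails here (LHS ≠ RHS)
B. LHS = 4, RHS = 2 → fails here (LHS ≠ RHS)
C. LHS = e^3 ≈ 20.09, RHS = e^3 ≈ 20.09 → holds here (LHS = RHS)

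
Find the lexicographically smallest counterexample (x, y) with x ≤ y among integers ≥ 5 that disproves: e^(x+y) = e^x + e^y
Substituting (5, 5) into the claim:
LHS = e^(5+5) = e^10 ≈ 22026.5
RHS = e^5 + e^5 = 2·e^5 ≈ 296.8

Since LHS ≠ RHS, this pair disproves the claim, and no lexicographically smaller pair (x ≤ y, integers ≥ 5) does.

For instance (5, 6) is also a counterexample (LHS = e^11 ≈ 59874.1, RHS = e^5 + e^6 ≈ 551.8), but it's lexicographically larger.

Answer: (x, y) = (5, 5)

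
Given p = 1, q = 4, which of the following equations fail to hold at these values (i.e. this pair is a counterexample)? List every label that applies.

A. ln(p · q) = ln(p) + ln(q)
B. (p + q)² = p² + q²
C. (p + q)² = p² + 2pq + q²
Evaluating each claim at the given values:
A. LHS = ln(4) ≈ 1.386, RHS = ln(4) ≈ 1.386 → holds here (LHS = RHS)
B. LHS = 25, RHS = 17 → fails here (LHS ≠ RHS)
C. LHS = 25, RHS = 25 → holds here (LHS = RHS)

Answer: B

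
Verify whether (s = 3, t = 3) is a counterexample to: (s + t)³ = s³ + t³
Substituting s = 3, t = 3:
LHS = (3 + 3)³ = 216
RHS = 3³ + 3³ = 54

Since LHS ≠ RHS, this pair disproves the claim.

Answer: Yes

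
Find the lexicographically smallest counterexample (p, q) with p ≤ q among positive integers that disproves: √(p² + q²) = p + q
(p, q) = (1, 1)

Substituting (1, 1) into the claim:
LHS = √(1² + 1²) = √(2) ≈ 1.414
RHS = 1 + 1 = 2

Since LHS ≠ RHS, this pair disproves the claim, and no lexicographically smaller pair (p ≤ q, positive integers) does.

For instance (3, 5) is also a counterexample (LHS = √(34) ≈ 5.831, RHS = 8), but it's lexicographically larger.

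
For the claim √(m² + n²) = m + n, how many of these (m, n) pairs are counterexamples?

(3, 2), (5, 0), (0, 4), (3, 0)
Testing each pair:
(3, 2): LHS = √(13) ≈ 3.606, RHS = 5 → counterexample
(5, 0): LHS = 5, RHS = 5 → satisfies claim
(0, 4): LHS = 4, RHS = 4 → satisfies claim
(3, 0): LHS = 3, RHS = 3 → satisfies claim

That makes 1 counterexample.

Answer: 1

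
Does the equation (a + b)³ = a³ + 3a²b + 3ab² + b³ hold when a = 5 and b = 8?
Holds

Substituting a = 5, b = 8:

LHS = (5 + 8)³ = 2197
RHS = 5³ + 3·5²·8 + 3·5·8² + 8³ = 2197

LHS = RHS, so the equation holds at this point.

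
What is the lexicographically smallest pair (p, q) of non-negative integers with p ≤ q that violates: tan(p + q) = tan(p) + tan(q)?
At (0, 4): both sides equal tan(4) ≈ 1.158, so it holds there.
At (0, 5): both sides equal tan(5) ≈ -3.381, so it holds there.

Substituting (1, 1) into the claim:
LHS = tan(1 + 1) = tan(2) ≈ -2.185
RHS = tan(1) + tan(1) = 2·tan(1) ≈ 3.115

Since LHS ≠ RHS, this pair disproves the claim, and no lexicographically smaller pair (p ≤ q, non-negative integers) does.

For instance (1, 4) is also a counterexample (LHS = tan(5) ≈ -3.381, RHS = tan(4) + tan(1) ≈ 2.715), but it's lexicographically larger.

Answer: (p, q) = (1, 1)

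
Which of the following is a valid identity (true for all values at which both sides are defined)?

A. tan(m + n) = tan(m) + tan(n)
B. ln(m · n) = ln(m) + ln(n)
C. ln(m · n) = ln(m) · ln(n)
B

A: fails at (3, 4) — LHS = tan(7) ≈ 0.8714, RHS = tan(3) + tan(4) ≈ 1.015.
B: holds — e.g. at (6, 7), both sides equal ln(42) ≈ 3.738.
C: fails at (1, 2) — LHS = ln(2) ≈ 0.6931, RHS = 0.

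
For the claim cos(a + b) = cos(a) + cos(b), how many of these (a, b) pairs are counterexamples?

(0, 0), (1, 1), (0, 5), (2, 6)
Testing each pair:
(0, 0): LHS = 1, RHS = 2 → counterexample
(1, 1): LHS = cos(2) ≈ -0.4161, RHS = 2·cos(1) ≈ 1.081 → counterexample
(0, 5): LHS = cos(5) ≈ 0.2837, RHS = cos(5) + 1 ≈ 1.284 → counterexample
(2, 6): LHS = cos(8) ≈ -0.1455, RHS = cos(2) + cos(6) ≈ 0.544 → counterexample

That makes 4 counterexamples.

Answer: 4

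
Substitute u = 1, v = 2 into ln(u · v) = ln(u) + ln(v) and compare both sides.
LHS = ln(1 · 2) = ln(2) ≈ 0.6931
RHS = ln(1) + ln(2) = ln(2) ≈ 0.6931

LHS = RHS: the two sides agree.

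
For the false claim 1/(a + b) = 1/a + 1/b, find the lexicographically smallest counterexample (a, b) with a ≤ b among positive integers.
(a, b) = (1, 1)

Substituting (1, 1) into the claim:
LHS = 1/(1 + 1) = 1/2
RHS = 1/1 + 1/1 = 2

Since LHS ≠ RHS, this pair disproves the claim, and no lexicographically smaller pair (a ≤ b, positive integers) does.

For instance (2, 8) is also a counterexample (LHS = 1/10, RHS = 5/8), but it's lexicographically larger.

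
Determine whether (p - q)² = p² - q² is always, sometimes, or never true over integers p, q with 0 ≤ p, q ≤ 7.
Sometimes true

It holds at (p, q) = (4, 4) (both sides equal 0), but fails at (p, q) = (1, 4) (LHS = 9, RHS = -15).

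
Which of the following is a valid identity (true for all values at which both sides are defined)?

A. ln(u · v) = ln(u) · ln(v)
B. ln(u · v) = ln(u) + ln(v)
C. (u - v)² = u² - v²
A: fails at (5, 5) — LHS = ln(25) ≈ 3.219, RHS = ln(5)² ≈ 2.59.
B: holds — e.g. at (1, 2), both sides equal ln(2) ≈ 0.6931.
C: fails at (2, 3) — LHS = 1, RHS = -5.

Answer: B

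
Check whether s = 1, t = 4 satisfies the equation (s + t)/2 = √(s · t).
Fails

Substituting s = 1, t = 4:

LHS = (1 + 4)/2 = 5/2
RHS = √(1 · 4) = 2

LHS ≠ RHS, so the equation does not hold at this point.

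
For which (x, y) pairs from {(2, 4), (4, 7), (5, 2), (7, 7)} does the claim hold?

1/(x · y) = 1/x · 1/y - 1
None

Testing each pair:
(2, 4): LHS = 1/8, RHS = -7/8 → fails
(4, 7): LHS = 1/28, RHS = -27/28 → fails
(5, 2): LHS = 1/10, RHS = -9/10 → fails
(7, 7): LHS = 1/49, RHS = -48/49 → fails

No pair satisfies the claim.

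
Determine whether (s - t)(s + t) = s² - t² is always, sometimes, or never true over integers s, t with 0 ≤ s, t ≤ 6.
Always true

The identity holds for every pair in the range. For instance at (s, t) = (2, 4): both sides equal -12.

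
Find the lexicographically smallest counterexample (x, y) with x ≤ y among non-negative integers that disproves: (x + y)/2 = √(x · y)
(x, y) = (0, 1)

At (0, 0): both sides equal 0, so it holds there.

Substituting (0, 1) into the claim:
LHS = (0 + 1)/2 = 1/2
RHS = √(0 · 1) = 0

Since LHS ≠ RHS, this pair disproves the claim, and no lexicographically smaller pair (x ≤ y, non-negative integers) does.

For instance (2, 5) is also a counterexample (LHS = 7/2, RHS = √(10) ≈ 3.162), but it's lexicographically larger.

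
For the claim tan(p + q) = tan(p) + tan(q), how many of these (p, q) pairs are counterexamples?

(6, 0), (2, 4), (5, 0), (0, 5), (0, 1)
Testing each pair:
(6, 0): LHS = tan(6) ≈ -0.291, RHS = tan(6) ≈ -0.291 → satisfies claim
(2, 4): LHS = tan(6) ≈ -0.291, RHS = tan(2) + tan(4) ≈ -1.027 → counterexample
(5, 0): LHS = tan(5) ≈ -3.381, RHS = tan(5) ≈ -3.381 → satisfies claim
(0, 5): LHS = tan(5) ≈ -3.381, RHS = tan(5) ≈ -3.381 → satisfies claim
(0, 1): LHS = tan(1) ≈ 1.557, RHS = tan(1) ≈ 1.557 → satisfies claim

That makes 1 counterexample.

Answer: 1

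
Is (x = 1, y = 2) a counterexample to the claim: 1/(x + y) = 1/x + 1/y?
Substituting x = 1, y = 2:
LHS = 1/(1 + 2) = 1/3
RHS = 1/1 + 1/2 = 3/2

Since LHS ≠ RHS, this pair disproves the claim.

Answer: Yes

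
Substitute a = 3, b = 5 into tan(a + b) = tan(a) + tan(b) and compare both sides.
LHS = tan(3 + 5) = tan(8) ≈ -6.8
RHS = tan(3) + tan(5) ≈ -3.523

LHS ≠ RHS (they differ by about 3.277), so the equation does not hold here.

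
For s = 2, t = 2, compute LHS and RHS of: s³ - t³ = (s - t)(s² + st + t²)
LHS = 2³ - 2³ = 0
RHS = (2 - 2)(2² + 2·2 + 2²) = 0

LHS = RHS: the two sides agree.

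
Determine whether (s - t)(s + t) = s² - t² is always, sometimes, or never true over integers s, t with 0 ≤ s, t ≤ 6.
The identity holds for every pair in the range. For instance at (s, t) = (1, 0): both sides equal 1.

Answer: Always true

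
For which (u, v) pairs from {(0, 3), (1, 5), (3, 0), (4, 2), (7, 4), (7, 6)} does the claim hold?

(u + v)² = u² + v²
(0, 3), (3, 0)

Testing each pair:
(0, 3): LHS = 9, RHS = 9 → holds
(1, 5): LHS = 36, RHS = 26 → fails
(3, 0): LHS = 9, RHS = 9 → holds
(4, 2): LHS = 36, RHS = 20 → fails
(7, 4): LHS = 121, RHS = 65 → fails
(7, 6): LHS = 169, RHS = 85 → fails

2 of 6 pairs satisfy the claim.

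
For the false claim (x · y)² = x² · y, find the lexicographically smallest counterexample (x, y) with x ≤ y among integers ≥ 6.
Substituting (6, 6) into the claim:
LHS = (6 · 6)² = 1296
RHS = 6² · 6 = 216

Since LHS ≠ RHS, this pair disproves the claim, and no lexicographically smaller pair (x ≤ y, integers ≥ 6) does.

For instance (9, 10) is also a counterexample (LHS = 8100, RHS = 810), but it's lexicographically larger.

Answer: (x, y) = (6, 6)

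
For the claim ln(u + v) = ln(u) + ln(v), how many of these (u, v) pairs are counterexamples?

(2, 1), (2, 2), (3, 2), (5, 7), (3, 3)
4

Testing each pair:
(2, 1): LHS = ln(3) ≈ 1.099, RHS = ln(2) ≈ 0.6931 → counterexample
(2, 2): LHS = ln(4) ≈ 1.386, RHS = 2·ln(2) ≈ 1.386 → satisfies claim
(3, 2): LHS = ln(5) ≈ 1.609, RHS = ln(2) + ln(3) ≈ 1.792 → counterexample
(5, 7): LHS = ln(12) ≈ 2.485, RHS = ln(5) + ln(7) ≈ 3.555 → counterexample
(3, 3): LHS = ln(6) ≈ 1.792, RHS = 2·ln(3) ≈ 2.197 → counterexample

That makes 4 counterexamples.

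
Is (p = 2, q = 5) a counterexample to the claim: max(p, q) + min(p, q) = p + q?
Substituting p = 2, q = 5:
LHS = max(2, 5) + min(2, 5) = 7
RHS = 2 + 5 = 7

The sides agree, so this pair does not disprove the claim.

Answer: No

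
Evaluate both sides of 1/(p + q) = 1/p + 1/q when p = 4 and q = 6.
LHS = 1/(4 + 6) = 1/10
RHS = 1/4 + 1/6 = 5/12

LHS ≠ RHS, so the equation does not hold here.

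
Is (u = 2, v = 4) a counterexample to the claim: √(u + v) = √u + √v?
Yes

Substituting u = 2, v = 4:
LHS = √(2 + 4) = √(6) ≈ 2.449
RHS = √2 + √4 = √(2) + 2 ≈ 3.414

Since LHS ≠ RHS, this pair disproves the claim.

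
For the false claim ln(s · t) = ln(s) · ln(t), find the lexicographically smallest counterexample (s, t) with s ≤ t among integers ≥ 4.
(s, t) = (4, 4)

Substituting (4, 4) into the claim:
LHS = ln(4 · 4) = ln(16) ≈ 2.773
RHS = ln(4) · ln(4) = ln(4)² ≈ 1.922

Since LHS ≠ RHS, this pair disproves the claim, and no lexicographically smaller pair (s ≤ t, integers ≥ 4) does.

For instance (5, 11) is also a counterexample (LHS = ln(55) ≈ 4.007, RHS = ln(5)·ln(11) ≈ 3.859), but it's lexicographically larger.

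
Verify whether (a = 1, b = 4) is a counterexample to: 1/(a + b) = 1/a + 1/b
Substituting a = 1, b = 4:
LHS = 1/(1 + 4) = 1/5
RHS = 1/1 + 1/4 = 5/4

Since LHS ≠ RHS, this pair disproves the claim.

Answer: Yes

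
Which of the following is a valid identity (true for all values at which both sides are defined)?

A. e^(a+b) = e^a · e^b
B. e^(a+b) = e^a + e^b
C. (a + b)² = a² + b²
A

A: holds — e.g. at (0, 1), both sides equal e ≈ 2.718.
B: fails at (2, 4) — LHS = e^6 ≈ 403.4, RHS = e^2 + e^4 ≈ 61.99.
C: fails at (3, 5) — LHS = 64, RHS = 34.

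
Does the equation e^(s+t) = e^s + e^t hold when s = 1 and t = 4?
Substituting s = 1, t = 4:

LHS = e^(1+4) = e^5 ≈ 148.4
RHS = e^1 + e^4 = e + e^4 ≈ 57.32

LHS ≠ RHS, so the equation does not hold at this point.

Answer: Fails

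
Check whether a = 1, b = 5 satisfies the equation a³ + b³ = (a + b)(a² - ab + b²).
Substituting a = 1, b = 5:

LHS = 1³ + 5³ = 126
RHS = (1 + 5)(1² - 1·5 + 5²) = 126

LHS = RHS, so the equation holds at this point.

Answer: Holds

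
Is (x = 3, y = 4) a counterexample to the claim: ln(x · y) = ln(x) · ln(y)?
Substituting x = 3, y = 4:
LHS = ln(3 · 4) = ln(12) ≈ 2.485
RHS = ln(3) · ln(4) ≈ 1.523

Since LHS ≠ RHS, this pair disproves the claim.

Answer: Yes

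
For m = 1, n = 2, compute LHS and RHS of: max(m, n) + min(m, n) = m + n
LHS = max(1, 2) + min(1, 2) = 3
RHS = 1 + 2 = 3

LHS = RHS: the two sides agree.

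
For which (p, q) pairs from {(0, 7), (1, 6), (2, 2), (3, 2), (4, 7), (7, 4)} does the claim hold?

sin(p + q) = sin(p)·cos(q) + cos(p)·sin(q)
All pairs

Testing each pair:
(0, 7): LHS = sin(7) ≈ 0.657, RHS = sin(7) ≈ 0.657 → holds
(1, 6): LHS = sin(7) ≈ 0.657, RHS = sin(6)·cos(1) + sin(1)·cos(6) ≈ 0.657 → holds
(2, 2): LHS = sin(4) ≈ -0.7568, RHS = 2·sin(2)·cos(2) ≈ -0.7568 → holds
(3, 2): LHS = sin(5) ≈ -0.9589, RHS = sin(2)·cos(3) + sin(3)·cos(2) ≈ -0.9589 → holds
(4, 7): LHS = sin(11) ≈ -1, RHS = sin(4)·cos(7) + sin(7)·cos(4) ≈ -1 → holds
(7, 4): LHS = sin(11) ≈ -1, RHS = sin(4)·cos(7) + sin(7)·cos(4) ≈ -1 → holds

Every pair satisfies the claim.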